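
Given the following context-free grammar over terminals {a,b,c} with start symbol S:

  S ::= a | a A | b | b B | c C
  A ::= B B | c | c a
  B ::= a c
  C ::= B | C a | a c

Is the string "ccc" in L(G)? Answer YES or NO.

CNF form of G:
  S -> T0 C | T1 A | T2 B | a | b
  A -> B B | T0 T1 | c
  B -> T1 T0
  C -> C T1 | T1 T0
  T0 -> c
  T1 -> a
  T2 -> b

Fill CYK table bottom-up:
  T[0,0] 'c' = {A,T0}  orig:{A}
  T[1,1] 'c' = {A,T0}  orig:{A}
  T[2,2] 'c' = {A,T0}  orig:{A}
  T[0,1] 'cc' = ∅
  T[1,2] 'cc' = ∅
  T[0,2] 'ccc' = ∅

S ∉ T[0,2] ⇒ NO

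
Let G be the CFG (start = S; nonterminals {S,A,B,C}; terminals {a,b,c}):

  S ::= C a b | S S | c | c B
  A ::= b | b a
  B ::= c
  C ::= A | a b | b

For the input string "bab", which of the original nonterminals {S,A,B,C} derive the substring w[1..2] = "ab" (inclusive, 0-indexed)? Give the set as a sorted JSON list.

Convert to CNF:
  S -> C X3 | S S | T2 B | c
  A -> T0 T1 | b
  B -> c
  C -> T0 T1 | T1 T0 | b
  T0 -> b
  T1 -> a
  T2 -> c
  X3 -> T1 T0

Fill CYK table bottom-up (cells [i..j] with 1 ≤ i ≤ j ≤ 2 only):
  [1..1]={T1}  "a"  orig:{}
  [2..2]={A,C,T0}  "b"  orig:{A,C}
  [1..2]={C,X3}  "ab"  orig:{C}

Original NTs in T[1,2] deriving "ab": ["C"]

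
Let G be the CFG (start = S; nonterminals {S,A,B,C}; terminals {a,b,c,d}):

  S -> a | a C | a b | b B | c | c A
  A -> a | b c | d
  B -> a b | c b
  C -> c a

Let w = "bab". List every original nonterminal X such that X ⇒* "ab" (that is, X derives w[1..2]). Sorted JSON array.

Convert to CNF:
  S -> T0 B | T1 A | T2 C | T2 T0 | a | c
  A -> T0 T1 | a | d
  B -> T1 T0 | T2 T0
  C -> T1 T2
  T0 -> b
  T1 -> c
  T2 -> a

CYK fill, restricted to cells inside w[1..2]:
  T[1,1] 'a' = {A,S,T2}  orig:{A,S}
  T[2,2] 'b' = {T0}  orig:{}
  T[1,2] 'ab' = {B,S}

Original NTs in T[1,2] deriving "ab": ["B", "S"]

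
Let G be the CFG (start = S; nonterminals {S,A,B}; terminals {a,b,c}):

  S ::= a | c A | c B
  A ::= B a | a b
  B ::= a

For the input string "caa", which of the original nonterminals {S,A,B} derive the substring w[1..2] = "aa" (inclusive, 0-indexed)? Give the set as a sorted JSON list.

CNF form of G:
  S -> T2 A | T2 B | a
  A -> B T0 | T0 T1
  B -> a
  T0 -> a
  T1 -> b
  T2 -> c

CYK fill, restricted to cells inside w[1..2]:
  [1..1]={B,S,T0}  "a"  orig:{B,S}
  [2..2]={B,S,T0}  "a"  orig:{B,S}
  [1..2]={A}  "aa"

Original NTs in T[1,2] deriving "aa": ["A"]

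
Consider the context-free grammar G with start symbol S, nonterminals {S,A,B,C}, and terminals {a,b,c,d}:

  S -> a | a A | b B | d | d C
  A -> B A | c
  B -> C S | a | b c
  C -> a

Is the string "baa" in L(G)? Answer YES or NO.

CNF form of G:
  S -> T0 B | T2 A | T3 C | a | d
  A -> B A | c
  B -> C S | T0 T1 | a
  C -> a
  T0 -> b
  T1 -> c
  T2 -> a
  T3 -> d

Fill CYK table bottom-up:
  T[0,0] 'b' = {T0}  orig:{}
  T[1,1] 'a' = {B,C,S,T2}  orig:{B,C,S}
  T[2,2] 'a' = {B,C,S,T2}  orig:{B,C,S}
  T[0,1] 'ba' = {S}
  T[1,2] 'aa' = {B}
  T[0,2] 'baa' = {S}

S ∈ T[0,2] ⇒ YES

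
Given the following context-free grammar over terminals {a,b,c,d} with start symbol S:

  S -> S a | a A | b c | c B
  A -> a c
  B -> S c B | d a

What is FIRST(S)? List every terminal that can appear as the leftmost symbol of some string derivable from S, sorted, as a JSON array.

FIRST iteration:
iter 1:
  A via A→a c: +{a}
  B via B→d a: +{d}
  S via S→a A: +{a}
  S via S→b c: +{b}
  S via S→c B: +{c}
  FIRST[S]={a,b,c}  FIRST[A]={a}  FIRST[B]={d}
iter 2:
  B via B→S c B: +{a,b,c}
  FIRST[S]={a,b,c}  FIRST[A]={a}  FIRST[B]={a,b,c,d}
iter 3: (stable)
  FIRST[S]={a,b,c}  FIRST[A]={a}  FIRST[B]={a,b,c,d}

FIRST(S) = ["a", "b", "c"]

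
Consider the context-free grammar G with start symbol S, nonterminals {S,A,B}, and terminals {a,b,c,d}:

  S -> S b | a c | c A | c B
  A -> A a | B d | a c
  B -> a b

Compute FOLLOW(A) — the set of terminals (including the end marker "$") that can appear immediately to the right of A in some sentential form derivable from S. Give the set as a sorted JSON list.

FIRST sets, iterate to fixpoint:
iter 1:
  A via A→a c: +{a}
  B via B→a b: +{a}
  S via S→a c: +{a}
  S via S→c A: +{c}
  FIRST(S)={a,c}  FIRST(A)={a}  FIRST(B)={a}
iter 2: done
  FIRST(S)={a,c}  FIRST(A)={a}  FIRST(B)={a}

FOLLOW iteration:
seed FOLLOW(S) with $
round 1:
  A→A a: FOLLOW(A) ⊇ FIRST(a) = {a}; new: +{a}
  A→B d: FOLLOW(B) ⊇ FIRST(d) = {d}; new: +{d}
  S→S b: FOLLOW(S) ⊇ FIRST(b) = {b}; new: +{b}
  S→c A: FOLLOW(A) ⊇ FOLLOW(S) ⊇ {$,b}; new: +{$,b}
  S→c B: FOLLOW(B) ⊇ FOLLOW(S) ⊇ {$,b}; new: +{$,b}
  FOLLOW(S)={$,b}  FOLLOW(A)={$,a,b}  FOLLOW(B)={$,b,d}
round 2: done
  FOLLOW(S)={$,b}  FOLLOW(A)={$,a,b}  FOLLOW(B)={$,b,d}

FOLLOW(A) = ["$", "a", "b"]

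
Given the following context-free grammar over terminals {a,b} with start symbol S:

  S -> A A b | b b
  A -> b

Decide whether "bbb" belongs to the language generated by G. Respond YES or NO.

Convert to CNF:
  S -> A X1 | T0 T0
  A -> b
  T0 -> b
  X1 -> A T0

Fill CYK table bottom-up:
  T[0,0] 'b' = {A,T0}  orig:{A}
  T[1,1] 'b' = {A,T0}  orig:{A}
  T[2,2] 'b' = {A,T0}  orig:{A}
  T[0,1] 'bb' = {S,X1}  orig:{S}
  T[1,2] 'bb' = {S,X1}  orig:{S}
  T[0,2] 'bbb' = {S}

S ∈ T[0,2] ⇒ YES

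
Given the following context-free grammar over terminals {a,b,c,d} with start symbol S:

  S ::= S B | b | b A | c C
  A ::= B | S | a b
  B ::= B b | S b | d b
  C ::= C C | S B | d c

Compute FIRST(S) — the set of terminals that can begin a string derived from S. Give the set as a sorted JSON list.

FIRST iteration:
pass 1:
  A via A→a b: +{a}
  B via B→d b: +{d}
  C via C→d c: +{d}
  S via S→b: +{b}
  S via S→c C: +{c}
  S: {b,c}  A: {a}  B: {d}  C: {d}
pass 2:
  A via A→B: +{d}
  A via A→S: +{b,c}
  B via B→S b: +{b,c}
  C via C→S B: +{b,c}
  S: {b,c}  A: {a,b,c,d}  B: {b,c,d}  C: {b,c,d}
pass 3: (no change)
  S: {b,c}  A: {a,b,c,d}  B: {b,c,d}  C: {b,c,d}

FIRST(S) = ["b", "c"]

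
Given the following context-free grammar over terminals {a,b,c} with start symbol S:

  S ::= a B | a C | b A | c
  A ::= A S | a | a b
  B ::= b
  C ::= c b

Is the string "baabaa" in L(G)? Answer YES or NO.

CNF form of G:
  S -> T0 B | T0 C | T1 A | c
  A -> A S | T0 T1 | a
  B -> b
  C -> T2 T1
  T0 -> a
  T1 -> b
  T2 -> c

CYK fill:
  cell(0,0) b: {B,T1}  orig:{B}
  cell(1,1) a: {A,T0}  orig:{A}
  cell(2,2) a: {A,T0}  orig:{A}
  cell(3,3) b: {B,T1}  orig:{B}
  cell(4,4) a: {A,T0}  orig:{A}
  cell(5,5) a: {A,T0}  orig:{A}
  cell(0,1) ba: {S}
  cell(1,2) aa: ∅
  cell(2,3) ab: {A,S}
  cell(3,4) ba: {S}
  cell(4,5) aa: ∅
  cell(0,2) baa: ∅
  cell(1,3) aab: {A}
  cell(2,4) aba: {A}
  cell(3,5) baa: ∅
  cell(0,3) baab: {S}
  cell(1,4) aaba: ∅
  cell(2,5) abaa: ∅
  cell(0,4) baaba: ∅
  cell(1,5) aabaa: ∅
  cell(0,5) baabaa: ∅

S ∉ T[0,5] ⇒ NO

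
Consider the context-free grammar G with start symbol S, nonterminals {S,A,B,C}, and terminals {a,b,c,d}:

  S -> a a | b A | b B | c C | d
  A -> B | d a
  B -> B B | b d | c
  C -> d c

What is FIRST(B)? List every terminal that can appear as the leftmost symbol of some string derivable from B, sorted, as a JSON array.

Compute FIRST by fixpoint:
[1]
  A via A→d a: +{d}
  B via B→b d: +{b}
  B via B→c: +{c}
  C via C→d c: +{d}
  S via S→a a: +{a}
  S via S→b A: +{b}
  S via S→c C: +{c}
  S via S→d: +{d}
  S: {a,b,c,d}  A: {d}  B: {b,c}  C: {d}
[2]
  A via A→B: +{b,c}
  S: {a,b,c,d}  A: {b,c,d}  B: {b,c}  C: {d}
[3] (no change)
  S: {a,b,c,d}  A: {b,c,d}  B: {b,c}  C: {d}

FIRST(B) = ["b", "c"]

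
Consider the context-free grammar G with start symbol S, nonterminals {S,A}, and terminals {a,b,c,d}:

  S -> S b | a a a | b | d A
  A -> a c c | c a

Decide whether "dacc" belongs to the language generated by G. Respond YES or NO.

CNF form of G:
  S -> S T2 | T0 X5 | T3 A | b
  A -> T0 X4 | T1 T0
  T0 -> a
  T1 -> c
  T2 -> b
  T3 -> d
  X4 -> T1 T1
  X5 -> T0 T0

CYK table (by increasing span):
  cell(0,0) d: {T3}  orig:{}
  cell(1,1) a: {T0}  orig:{}
  cell(2,2) c: {T1}  orig:{}
  cell(3,3) c: {T1}  orig:{}
  cell(0,1) da: ∅
  cell(1,2) ac: ∅
  cell(2,3) cc: {X4}  orig:{}
  cell(0,2) dac: ∅
  cell(1,3) acc: {A}
  cell(0,3) dacc: {S}

S ∈ T[0,3] ⇒ YES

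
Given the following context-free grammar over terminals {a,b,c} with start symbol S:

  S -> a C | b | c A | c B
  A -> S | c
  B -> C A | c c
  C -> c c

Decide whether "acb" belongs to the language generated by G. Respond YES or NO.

CNF form of G:
  S -> T0 C | T1 A | T1 B | b
  A -> T0 C | T1 A | T1 B | b | c
  B -> C A | T1 T1
  C -> T1 T1
  T0 -> a
  T1 -> c

CYK table (by increasing span):
  T[0,0] 'a' = {T0}  orig:{}
  T[1,1] 'c' = {A,T1}  orig:{A}
  T[2,2] 'b' = {A,S}
  T[0,1] 'ac' = ∅
  T[1,2] 'cb' = {A,S}
  T[0,2] 'acb' = ∅

S ∉ T[0,2] ⇒ NO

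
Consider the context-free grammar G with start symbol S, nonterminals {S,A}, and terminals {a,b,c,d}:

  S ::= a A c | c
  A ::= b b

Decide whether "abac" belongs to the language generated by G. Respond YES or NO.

CNF form of G:
  S -> T1 X3 | c
  A -> T0 T0
  T0 -> b
  T1 -> a
  T2 -> c
  X3 -> A T2

CYK fill:
  T[0,0] 'a' = {T1}  orig:{}
  T[1,1] 'b' = {T0}  orig:{}
  T[2,2] 'a' = {T1}  orig:{}
  T[3,3] 'c' = {S,T2}  orig:{S}
  T[0,1] 'ab' = ∅
  T[1,2] 'ba' = ∅
  T[2,3] 'ac' = ∅
  T[0,2] 'aba' = ∅
  T[1,3] 'bac' = ∅
  T[0,3] 'abac' = ∅

S ∉ T[0,3] ⇒ NO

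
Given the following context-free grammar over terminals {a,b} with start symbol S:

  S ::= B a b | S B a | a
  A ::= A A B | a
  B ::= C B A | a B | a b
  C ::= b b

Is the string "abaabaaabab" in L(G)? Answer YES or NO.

Convert to CNF:
  S -> B X4 | S X5 | a
  A -> A X2 | a
  B -> C X3 | T0 B | T0 T1
  C -> T1 T1
  T0 -> a
  T1 -> b
  X2 -> A B
  X3 -> B A
  X4 -> T0 T1
  X5 -> B T0

CYK table (by increasing span):
  [0..0]={A,S,T0}  "a"  orig:{A,S}
  [1..1]={T1}  "b"  orig:{}
  [2..2]={A,S,T0}  "a"  orig:{A,S}
  [3..3]={A,S,T0}  "a"  orig:{A,S}
  [4..4]={T1}  "b"  orig:{}
  [5..5]={A,S,T0}  "a"  orig:{A,S}
  [6..6]={A,S,T0}  "a"  orig:{A,S}
  [7..7]={A,S,T0}  "a"  orig:{A,S}
  [8..8]={T1}  "b"  orig:{}
  [9..9]={A,S,T0}  "a"  orig:{A,S}
  [10..10]={T1}  "b"  orig:{}
  [0..1]={B,X4}  "ab"  orig:{B}
  [1..2]=∅  "ba"
  [2..3]=∅  "aa"
  [3..4]={B,X4}  "ab"  orig:{B}
  [4..5]=∅  "ba"
  [5..6]=∅  "aa"
  [6..7]=∅  "aa"
  [7..8]={B,X4}  "ab"  orig:{B}
  [8..9]=∅  "ba"
  [9..10]={B,X4}  "ab"  orig:{B}
  [0..2]={X3,X5}  "aba"  orig:{}
  [1..3]=∅  "baa"
  [2..4]={B,X2}  "aab"  orig:{B}
  [3..5]={X3,X5}  "aba"  orig:{}
  [4..6]=∅  "baa"
  [5..7]=∅  "aaa"
  [6..8]={B,X2}  "aab"  orig:{B}
  [7..9]={X3,X5}  "aba"  orig:{}
  [8..10]=∅  "bab"
  [0..3]=∅  "abaa"
  [1..4]=∅  "baab"
  [2..5]={S,X3,X5}  "aaba"  orig:{S}
  [3..6]=∅  "abaa"
  [4..7]=∅  "baaa"
  [5..8]={A,B,X2}  "aaab"  orig:{A,B}
  [6..9]={S,X3,X5}  "aaba"  orig:{S}
  [7..10]={S}  "abab"
  [0..4]=∅  "abaab"
  [1..5]=∅  "baaba"
  [2..6]=∅  "aabaa"
  [3..7]=∅  "abaaa"
  [4..8]=∅  "baaab"
  [5..9]={S,X3,X5}  "aaaba"  orig:{S}
  [6..10]={S}  "aabab"
  [0..5]=∅  "abaaba"
  [1..6]=∅  "baabaa"
  [2..7]=∅  "aabaaa"
  [3..8]={X3}  "abaaab"  orig:{}
  [4..9]=∅  "baaaba"
  [5..10]={S,X2}  "aaabab"  orig:{S}
  [0..6]=∅  "abaabaa"
  [1..7]=∅  "baabaaa"
  [2..8]={X3}  "aabaaab"  orig:{}
  [3..9]=∅  "abaaaba"
  [4..10]=∅  "baaabab"
  [0..7]=∅  "abaabaaa"
  [1..8]=∅  "baabaaab"
  [2..9]={S}  "aabaaaba"
  [3..10]=∅  "abaaabab"
  [0..8]=∅  "abaabaaab"
  [1..9]=∅  "baabaaaba"
  [2..10]=∅  "aabaaabab"
  [0..9]=∅  "abaabaaaba"
  [1..10]=∅  "baabaaabab"
  [0..10]=∅  "abaabaaabab"

S ∉ T[0,10] ⇒ NO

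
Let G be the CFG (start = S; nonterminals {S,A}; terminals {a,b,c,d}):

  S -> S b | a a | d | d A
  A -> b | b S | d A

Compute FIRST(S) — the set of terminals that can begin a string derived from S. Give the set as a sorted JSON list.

Compute FIRST by fixpoint:
round 1:
  A via A→b: +{b}
  A via A→d A: +{d}
  S via S→a a: +{a}
  S via S→d: +{d}
  S: {a,d}  A: {b,d}
round 2: (no change)
  S: {a,d}  A: {b,d}

FIRST(S) = ["a", "d"]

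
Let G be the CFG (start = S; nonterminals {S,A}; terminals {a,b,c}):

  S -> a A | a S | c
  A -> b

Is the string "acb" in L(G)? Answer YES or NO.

Convert to CNF:
  S -> T0 A | T0 S | c
  A -> b
  T0 -> a

CYK fill:
  [0..0]={T0}  "a"  orig:{}
  [1..1]={S}  "c"
  [2..2]={A}  "b"
  [0..1]={S}  "ac"
  [1..2]=∅  "cb"
  [0..2]=∅  "acb"

S ∉ T[0,2] ⇒ NO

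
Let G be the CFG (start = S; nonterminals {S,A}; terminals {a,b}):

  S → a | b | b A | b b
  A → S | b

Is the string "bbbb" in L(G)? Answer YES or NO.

CNF form of G:
  S -> T0 A | T0 T0 | a | b
  A -> T0 A | T0 T0 | a | b
  T0 -> b

Fill CYK table bottom-up:
  [0..0]={A,S,T0}  "b"  orig:{A,S}
  [1..1]={A,S,T0}  "b"  orig:{A,S}
  [2..2]={A,S,T0}  "b"  orig:{A,S}
  [3..3]={A,S,T0}  "b"  orig:{A,S}
  [0..1]={A,S}  "bb"
  [1..2]={A,S}  "bb"
  [2..3]={A,S}  "bb"
  [0..2]={A,S}  "bbb"
  [1..3]={A,S}  "bbb"
  [0..3]={A,S}  "bbbb"

S ∈ T[0,3] ⇒ YES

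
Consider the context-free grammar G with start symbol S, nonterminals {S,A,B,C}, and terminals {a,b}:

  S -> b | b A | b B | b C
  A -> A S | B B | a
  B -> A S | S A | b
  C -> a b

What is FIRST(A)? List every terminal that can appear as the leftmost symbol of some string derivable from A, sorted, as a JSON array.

FIRST iteration:
[1]
  A via A→a: +{a}
  B via B→A S: +{a}
  B via B→b: +{b}
  C via C→a b: +{a}
  S via S→b: +{b}
  FIRST(S)={b}  FIRST(A)={a}  FIRST(B)={a,b}  FIRST(C)={a}
[2]
  A via A→B B: +{b}
  FIRST(S)={b}  FIRST(A)={a,b}  FIRST(B)={a,b}  FIRST(C)={a}
[3] done
  FIRST(S)={b}  FIRST(A)={a,b}  FIRST(B)={a,b}  FIRST(C)={a}

FIRST(A) = ["a", "b"]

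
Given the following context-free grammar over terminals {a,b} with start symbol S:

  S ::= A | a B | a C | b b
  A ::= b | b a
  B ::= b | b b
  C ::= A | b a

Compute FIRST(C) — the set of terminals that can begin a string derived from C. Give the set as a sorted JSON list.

FIRST sets, iterate to fixpoint:
iter 1:
  A via A→b: +{b}
  B via B→b: +{b}
  C via C→A: +{b}
  S via S→A: +{b}
  S via S→a B: +{a}
  FIRST(S)={a,b}  FIRST(A)={b}  FIRST(B)={b}  FIRST(C)={b}
iter 2: done
  FIRST(S)={a,b}  FIRST(A)={b}  FIRST(B)={b}  FIRST(C)={b}

FIRST(C) = ["b"]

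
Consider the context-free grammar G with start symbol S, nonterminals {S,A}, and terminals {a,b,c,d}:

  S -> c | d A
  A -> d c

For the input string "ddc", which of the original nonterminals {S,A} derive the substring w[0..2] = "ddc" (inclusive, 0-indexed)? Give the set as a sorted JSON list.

CNF form of G:
  S -> T0 A | c
  A -> T0 T1
  T0 -> d
  T1 -> c

CYK table (by increasing span) (cells [i..j] with 0 ≤ i ≤ j ≤ 2 only):
  T[0,0] 'd' = {T0}  orig:{}
  T[1,1] 'd' = {T0}  orig:{}
  T[2,2] 'c' = {S,T1}  orig:{S}
  T[0,1] 'dd' = ∅
  T[1,2] 'dc' = {A}
  T[0,2] 'ddc' = {S}

Original NTs in T[0,2] deriving "ddc": ["S"]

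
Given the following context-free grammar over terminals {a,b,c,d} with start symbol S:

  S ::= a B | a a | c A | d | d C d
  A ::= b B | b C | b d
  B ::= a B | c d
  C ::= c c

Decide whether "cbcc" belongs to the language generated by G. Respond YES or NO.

CNF form of G:
  S -> T1 X4 | T2 B | T2 T2 | T3 A | d
  A -> T0 B | T0 C | T0 T1
  B -> T2 B | T3 T1
  C -> T3 T3
  T0 -> b
  T1 -> d
  T2 -> a
  T3 -> c
  X4 -> C T1

Fill CYK table bottom-up:
  cell(0,0) c: {T3}  orig:{}
  cell(1,1) b: {T0}  orig:{}
  cell(2,2) c: {T3}  orig:{}
  cell(3,3) c: {T3}  orig:{}
  cell(0,1) cb: ∅
  cell(1,2) bc: ∅
  cell(2,3) cc: {C}
  cell(0,2) cbc: ∅
  cell(1,3) bcc: {A}
  cell(0,3) cbcc: {S}

S ∈ T[0,3] ⇒ YES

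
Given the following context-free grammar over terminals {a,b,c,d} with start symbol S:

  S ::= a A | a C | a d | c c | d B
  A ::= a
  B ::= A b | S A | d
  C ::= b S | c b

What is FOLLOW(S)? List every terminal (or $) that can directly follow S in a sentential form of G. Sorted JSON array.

FIRST sets, iterate to fixpoint:
pass 1:
  A via A→a: +{a}
  B via B→A b: +{a}
  B via B→d: +{d}
  C via C→b S: +{b}
  C via C→c b: +{c}
  S via S→a A: +{a}
  S via S→c c: +{c}
  S via S→d B: +{d}
  FIRST[S]={a,c,d}  FIRST[A]={a}  FIRST[B]={a,d}  FIRST[C]={b,c}
pass 2:
  B via B→S A: +{c}
  FIRST[S]={a,c,d}  FIRST[A]={a}  FIRST[B]={a,c,d}  FIRST[C]={b,c}
pass 3: — fixpoint
  FIRST[S]={a,c,d}  FIRST[A]={a}  FIRST[B]={a,c,d}  FIRST[C]={b,c}

Compute FOLLOW by fixpoint:
FOLLOW(S) := {$}
round 1:
  B→A b: FOLLOW(A) ⊇ FIRST(b) = {b}; new: +{b}
  B→S A: FOLLOW(S) ⊇ FIRST(A) = {a}; new: +{a}
  S→a A: FOLLOW(A) ⊇ FOLLOW(S) ⊇ {$,a}; new: +{$,a}
  S→a C: FOLLOW(C) ⊇ FOLLOW(S) ⊇ {$,a}; new: +{$,a}
  S→d B: FOLLOW(B) ⊇ FOLLOW(S) ⊇ {$,a}; new: +{$,a}
  FOLLOW[S]={$,a}  FOLLOW[A]={$,a,b}  FOLLOW[B]={$,a}  FOLLOW[C]={$,a}
round 2: — fixpoint
  FOLLOW[S]={$,a}  FOLLOW[A]={$,a,b}  FOLLOW[B]={$,a}  FOLLOW[C]={$,a}

FOLLOW(S) = ["$", "a"]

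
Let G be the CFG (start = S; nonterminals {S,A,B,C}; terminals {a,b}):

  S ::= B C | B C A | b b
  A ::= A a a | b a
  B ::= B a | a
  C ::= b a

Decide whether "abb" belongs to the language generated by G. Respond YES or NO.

CNF form of G:
  S -> B C | B X3 | T1 T1
  A -> A X2 | T1 T0
  B -> B T0 | a
  C -> T1 T0
  T0 -> a
  T1 -> b
  X2 -> T0 T0
  X3 -> C A

CYK table (by increasing span):
  T[0,0] 'a' = {B,T0}  orig:{B}
  T[1,1] 'b' = {T1}  orig:{}
  T[2,2] 'b' = {T1}  orig:{}
  T[0,1] 'ab' = ∅
  T[1,2] 'bb' = {S}
  T[0,2] 'abb' = ∅

S ∉ T[0,2] ⇒ NO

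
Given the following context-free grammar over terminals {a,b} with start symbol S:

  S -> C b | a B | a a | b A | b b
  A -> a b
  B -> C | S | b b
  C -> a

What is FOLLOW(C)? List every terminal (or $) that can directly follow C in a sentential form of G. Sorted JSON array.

FIRST sets, iterate to fixpoint:
[1]
  A via A→a b: +{a}
  B via B→b b: +{b}
  C via C→a: +{a}
  S via S→C b: +{a}
  S via S→b A: +{b}
  S: {a,b}  A: {a}  B: {b}  C: {a}
[2]
  B via B→C: +{a}
  S: {a,b}  A: {a}  B: {a,b}  C: {a}
[3] done
  S: {a,b}  A: {a}  B: {a,b}  C: {a}

FOLLOW iteration:
initialize: $ ∈ FOLLOW(S)
round 1:
  S→C b: FOLLOW(C) ⊇ FIRST(b) = {b}; new: +{b}
  S→a B: FOLLOW(B) ⊇ FOLLOW(S) ⊇ {$}; new: +{$}
  S→b A: FOLLOW(A) ⊇ FOLLOW(S) ⊇ {$}; new: +{$}
  FOLLOW(S)={$}  FOLLOW(A)={$}  FOLLOW(B)={$}  FOLLOW(C)={b}
round 2:
  B→C: FOLLOW(C) ⊇ FOLLOW(B) ⊇ {$}; new: +{$}
  FOLLOW(S)={$}  FOLLOW(A)={$}  FOLLOW(B)={$}  FOLLOW(C)={$,b}
round 3: (no change)
  FOLLOW(S)={$}  FOLLOW(A)={$}  FOLLOW(B)={$}  FOLLOW(C)={$,b}

FOLLOW(C) = ["$", "b"]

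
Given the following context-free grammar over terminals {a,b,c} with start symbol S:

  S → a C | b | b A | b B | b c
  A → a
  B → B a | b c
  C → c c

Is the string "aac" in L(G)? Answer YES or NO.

Convert to CNF:
  S -> T0 C | T1 A | T1 B | T1 T2 | b
  A -> a
  B -> B T0 | T1 T2
  C -> T2 T2
  T0 -> a
  T1 -> b
  T2 -> c

CYK fill:
  [0..0]={A,T0}  "a"  orig:{A}
  [1..1]={A,T0}  "a"  orig:{A}
  [2..2]={T2}  "c"  orig:{}
  [0..1]=∅  "aa"
  [1..2]=∅  "ac"
  [0..2]=∅  "aac"

S ∉ T[0,2] ⇒ NO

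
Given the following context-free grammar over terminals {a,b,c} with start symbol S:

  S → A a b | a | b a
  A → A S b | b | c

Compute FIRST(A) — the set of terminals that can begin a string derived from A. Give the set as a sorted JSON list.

FIRST iteration:
iter 1:
  A via A→b: +{b}
  A via A→c: +{c}
  S via S→A a b: +{b,c}
  S via S→a: +{a}
  FIRST[S]={a,b,c}  FIRST[A]={b,c}
iter 2: — fixpoint
  FIRST[S]={a,b,c}  FIRST[A]={b,c}

FIRST(A) = ["b", "c"]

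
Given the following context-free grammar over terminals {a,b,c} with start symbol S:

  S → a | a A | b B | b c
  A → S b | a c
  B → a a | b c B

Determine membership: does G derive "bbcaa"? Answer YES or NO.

CNF form of G:
  S -> T0 B | T0 T2 | T1 A | a
  A -> S T0 | T1 T2
  B -> T0 X3 | T1 T1
  T0 -> b
  T1 -> a
  T2 -> c
  X3 -> T2 B

CYK table (by increasing span):
  cell(0,0) b: {T0}  orig:{}
  cell(1,1) b: {T0}  orig:{}
  cell(2,2) c: {T2}  orig:{}
  cell(3,3) a: {S,T1}  orig:{S}
  cell(4,4) a: {S,T1}  orig:{S}
  cell(0,1) bb: ∅
  cell(1,2) bc: {S}
  cell(2,3) ca: ∅
  cell(3,4) aa: {B}
  cell(0,2) bbc: ∅
  cell(1,3) bca: ∅
  cell(2,4) caa: {X3}  orig:{}
  cell(0,3) bbca: ∅
  cell(1,4) bcaa: {B}
  cell(0,4) bbcaa: {S}

S ∈ T[0,4] ⇒ YES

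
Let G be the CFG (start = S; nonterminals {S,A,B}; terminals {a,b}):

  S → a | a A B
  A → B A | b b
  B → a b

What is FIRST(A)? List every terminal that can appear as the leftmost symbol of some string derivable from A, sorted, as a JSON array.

FIRST sets, iterate to fixpoint:
[1]
  A via A→b b: +{b}
  B via B→a b: +{a}
  S via S→a: +{a}
  S: {a}  A: {b}  B: {a}
[2]
  A via A→B A: +{a}
  S: {a}  A: {a,b}  B: {a}
[3] done
  S: {a}  A: {a,b}  B: {a}

FIRST(A) = ["a", "b"]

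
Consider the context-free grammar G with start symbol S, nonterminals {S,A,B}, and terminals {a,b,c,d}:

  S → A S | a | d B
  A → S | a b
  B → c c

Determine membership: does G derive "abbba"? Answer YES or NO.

Convert to CNF:
  S -> A S | T2 B | a
  A -> A S | T0 T1 | T2 B | a
  B -> T3 T3
  T0 -> a
  T1 -> b
  T2 -> d
  T3 -> c

CYK table (by increasing span):
  [0..0]={A,S,T0}  "a"  orig:{A,S}
  [1..1]={T1}  "b"  orig:{}
  [2..2]={T1}  "b"  orig:{}
  [3..3]={T1}  "b"  orig:{}
  [4..4]={A,S,T0}  "a"  orig:{A,S}
  [0..1]={A}  "ab"
  [1..2]=∅  "bb"
  [2..3]=∅  "bb"
  [3..4]=∅  "ba"
  [0..2]=∅  "abb"
  [1..3]=∅  "bbb"
  [2..4]=∅  "bba"
  [0..3]=∅  "abbb"
  [1..4]=∅  "bbba"
  [0..4]=∅  "abbba"

S ∉ T[0,4] ⇒ NO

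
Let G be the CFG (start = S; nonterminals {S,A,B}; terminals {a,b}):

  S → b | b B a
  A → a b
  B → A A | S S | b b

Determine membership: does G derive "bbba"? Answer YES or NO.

Convert to CNF:
  S -> T1 X2 | b
  A -> T0 T1
  B -> A A | S S | T1 T1
  T0 -> a
  T1 -> b
  X2 -> B T0

Fill CYK table bottom-up:
  cell(0,0) b: {S,T1}  orig:{S}
  cell(1,1) b: {S,T1}  orig:{S}
  cell(2,2) b: {S,T1}  orig:{S}
  cell(3,3) a: {T0}  orig:{}
  cell(0,1) bb: {B}
  cell(1,2) bb: {B}
  cell(2,3) ba: ∅
  cell(0,2) bbb: ∅
  cell(1,3) bba: {X2}  orig:{}
  cell(0,3) bbba: {S}

S ∈ T[0,3] ⇒ YES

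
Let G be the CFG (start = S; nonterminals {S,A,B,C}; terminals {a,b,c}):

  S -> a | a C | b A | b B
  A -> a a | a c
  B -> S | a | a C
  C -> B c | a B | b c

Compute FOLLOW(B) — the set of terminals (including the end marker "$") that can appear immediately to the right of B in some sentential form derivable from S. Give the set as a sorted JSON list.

Compute FIRST by fixpoint:
pass 1:
  A via A→a a: +{a}
  B via B→a: +{a}
  C via C→B c: +{a}
  C via C→b c: +{b}
  S via S→a: +{a}
  S via S→b A: +{b}
  FIRST(S)={a,b}  FIRST(A)={a}  FIRST(B)={a}  FIRST(C)={a,b}
pass 2:
  B via B→S: +{b}
  FIRST(S)={a,b}  FIRST(A)={a}  FIRST(B)={a,b}  FIRST(C)={a,b}
pass 3: (stable)
  FIRST(S)={a,b}  FIRST(A)={a}  FIRST(B)={a,b}  FIRST(C)={a,b}

FOLLOW iteration:
FOLLOW(S) := {$}
pass 1:
  C→B c: FOLLOW(B) ⊇ FIRST(c) = {c}; new: +{c}
  S→a C: FOLLOW(C) ⊇ FOLLOW(S) ⊇ {$}; new: +{$}
  S→b A: FOLLOW(A) ⊇ FOLLOW(S) ⊇ {$}; new: +{$}
  S→b B: FOLLOW(B) ⊇ FOLLOW(S) ⊇ {$}; new: +{$}
  S: {$}  A: {$}  B: {$,c}  C: {$}
pass 2:
  B→S: FOLLOW(S) ⊇ FOLLOW(B) ⊇ {$,c}; new: +{c}
  B→a C: FOLLOW(C) ⊇ FOLLOW(B) ⊇ {$,c}; new: +{c}
  S→b A: FOLLOW(A) ⊇ FOLLOW(S) ⊇ {$,c}; new: +{c}
  S: {$,c}  A: {$,c}  B: {$,c}  C: {$,c}
pass 3: (no change)
  S: {$,c}  A: {$,c}  B: {$,c}  C: {$,c}

FOLLOW(B) = ["$", "c"]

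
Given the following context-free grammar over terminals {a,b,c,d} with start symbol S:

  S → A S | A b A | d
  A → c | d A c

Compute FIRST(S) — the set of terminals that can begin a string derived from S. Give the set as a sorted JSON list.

Compute FIRST by fixpoint:
round 1:
  A via A→c: +{c}
  A via A→d A c: +{d}
  S via S→A S: +{c,d}
  FIRST[S]={c,d}  FIRST[A]={c,d}
round 2: done
  FIRST[S]={c,d}  FIRST[A]={c,d}

FIRST(S) = ["c", "d"]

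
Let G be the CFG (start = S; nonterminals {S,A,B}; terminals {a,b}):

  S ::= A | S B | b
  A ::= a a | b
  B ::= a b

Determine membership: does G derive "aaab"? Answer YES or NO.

CNF form of G:
  S -> S B | T0 T0 | b
  A -> T0 T0 | b
  B -> T0 T1
  T0 -> a
  T1 -> b

CYK fill:
  [0..0]={T0}  "a"  orig:{}
  [1..1]={T0}  "a"  orig:{}
  [2..2]={T0}  "a"  orig:{}
  [3..3]={A,S,T1}  "b"  orig:{A,S}
  [0..1]={A,S}  "aa"
  [1..2]={A,S}  "aa"
  [2..3]={B}  "ab"
  [0..2]=∅  "aaa"
  [1..3]=∅  "aab"
  [0..3]={S}  "aaab"

S ∈ T[0,3] ⇒ YES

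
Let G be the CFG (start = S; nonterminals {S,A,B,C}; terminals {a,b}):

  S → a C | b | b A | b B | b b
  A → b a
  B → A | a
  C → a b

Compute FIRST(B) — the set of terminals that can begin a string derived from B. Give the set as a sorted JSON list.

FIRST sets, iterate to fixpoint:
pass 1:
  A via A→b a: +{b}
  B via B→A: +{b}
  B via B→a: +{a}
  C via C→a b: +{a}
  S via S→a C: +{a}
  S via S→b: +{b}
  FIRST[S]={a,b}  FIRST[A]={b}  FIRST[B]={a,b}  FIRST[C]={a}
pass 2: done
  FIRST[S]={a,b}  FIRST[A]={b}  FIRST[B]={a,b}  FIRST[C]={a}

FIRST(B) = ["a", "b"]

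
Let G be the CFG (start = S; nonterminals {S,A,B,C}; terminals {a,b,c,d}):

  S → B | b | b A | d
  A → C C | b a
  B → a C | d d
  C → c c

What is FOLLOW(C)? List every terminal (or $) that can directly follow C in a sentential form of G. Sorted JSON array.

FIRST sets, iterate to fixpoint:
pass 1:
  A via A→b a: +{b}
  B via B→a C: +{a}
  B via B→d d: +{d}
  C via C→c c: +{c}
  S via S→B: +{a,d}
  S via S→b: +{b}
  S: {a,b,d}  A: {b}  B: {a,d}  C: {c}
pass 2:
  A via A→C C: +{c}
  S: {a,b,d}  A: {b,c}  B: {a,d}  C: {c}
pass 3: — fixpoint
  S: {a,b,d}  A: {b,c}  B: {a,d}  C: {c}

FOLLOW sets:
initialize: $ ∈ FOLLOW(S)
iter 1:
  A→C C: FOLLOW(C) ⊇ FIRST(C) = {c}; new: +{c}
  S→B: FOLLOW(B) ⊇ FOLLOW(S) ⊇ {$}; new: +{$}
  S→b A: FOLLOW(A) ⊇ FOLLOW(S) ⊇ {$}; new: +{$}
  FOLLOW[S]={$}  FOLLOW[A]={$}  FOLLOW[B]={$}  FOLLOW[C]={c}
iter 2:
  A→C C: FOLLOW(C) ⊇ FOLLOW(A) ⊇ {$}; new: +{$}
  FOLLOW[S]={$}  FOLLOW[A]={$}  FOLLOW[B]={$}  FOLLOW[C]={$,c}
iter 3: (stable)
  FOLLOW[S]={$}  FOLLOW[A]={$}  FOLLOW[B]={$}  FOLLOW[C]={$,c}

FOLLOW(C) = ["$", "c"]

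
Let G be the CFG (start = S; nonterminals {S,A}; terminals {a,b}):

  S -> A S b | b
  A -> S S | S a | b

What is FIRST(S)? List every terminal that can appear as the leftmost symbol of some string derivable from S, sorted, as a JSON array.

Compute FIRST by fixpoint:
[1]
  A via A→b: +{b}
  S via S→A S b: +{b}
  FIRST[S]={b}  FIRST[A]={b}
[2] (no change)
  FIRST[S]={b}  FIRST[A]={b}

FIRST(S) = ["b"]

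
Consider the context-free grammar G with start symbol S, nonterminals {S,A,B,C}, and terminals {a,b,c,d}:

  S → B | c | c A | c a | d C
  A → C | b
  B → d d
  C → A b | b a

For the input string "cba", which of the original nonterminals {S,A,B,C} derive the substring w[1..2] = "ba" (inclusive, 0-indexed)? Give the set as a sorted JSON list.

Convert to CNF:
  S -> T2 C | T2 T2 | T3 A | T3 T1 | c
  A -> A T0 | T0 T1 | b
  B -> T2 T2
  C -> A T0 | T0 T1
  T0 -> b
  T1 -> a
  T2 -> d
  T3 -> c

CYK table (by increasing span), restricted to cells inside w[1..2]:
  [1..1]={A,T0}  "b"  orig:{A}
  [2..2]={T1}  "a"  orig:{}
  [1..2]={A,C}  "ba"

Original NTs in T[1,2] deriving "ba": ["A", "C"]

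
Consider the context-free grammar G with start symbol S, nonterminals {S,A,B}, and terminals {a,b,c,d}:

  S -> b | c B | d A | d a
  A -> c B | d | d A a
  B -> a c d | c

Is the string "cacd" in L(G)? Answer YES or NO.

Convert to CNF:
  S -> T0 B | T1 A | T1 T2 | b
  A -> T0 B | T1 X3 | d
  B -> T2 X4 | c
  T0 -> c
  T1 -> d
  T2 -> a
  X3 -> A T2
  X4 -> T0 T1

CYK fill:
  cell(0,0) c: {B,T0}  orig:{B}
  cell(1,1) a: {T2}  orig:{}
  cell(2,2) c: {B,T0}  orig:{B}
  cell(3,3) d: {A,T1}  orig:{A}
  cell(0,1) ca: ∅
  cell(1,2) ac: ∅
  cell(2,3) cd: {X4}  orig:{}
  cell(0,2) cac: ∅
  cell(1,3) acd: {B}
  cell(0,3) cacd: {A,S}

S ∈ T[0,3] ⇒ YES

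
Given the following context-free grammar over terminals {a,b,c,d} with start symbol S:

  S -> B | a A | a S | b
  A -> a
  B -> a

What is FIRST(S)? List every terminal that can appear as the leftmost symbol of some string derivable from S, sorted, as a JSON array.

FIRST iteration:
[1]
  A via A→a: +{a}
  B via B→a: +{a}
  S via S→B: +{a}
  S via S→b: +{b}
  FIRST(S)={a,b}  FIRST(A)={a}  FIRST(B)={a}
[2] (stable)
  FIRST(S)={a,b}  FIRST(A)={a}  FIRST(B)={a}

FIRST(S) = ["a", "b"]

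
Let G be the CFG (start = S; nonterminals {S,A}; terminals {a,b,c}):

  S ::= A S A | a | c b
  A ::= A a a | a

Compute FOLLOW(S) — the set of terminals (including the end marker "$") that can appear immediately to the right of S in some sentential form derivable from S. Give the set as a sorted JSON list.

FIRST sets, iterate to fixpoint:
[1]
  A via A→a: +{a}
  S via S→A S A: +{a}
  S via S→c b: +{c}
  FIRST(S)={a,c}  FIRST(A)={a}
[2] (stable)
  FIRST(S)={a,c}  FIRST(A)={a}

Compute FOLLOW by fixpoint:
seed FOLLOW(S) with $
pass 1:
  A→A a a: FOLLOW(A) ⊇ FIRST(a) = {a}; new: +{a}
  S→A S A: FOLLOW(A) ⊇ FIRST(S) = {a,c}; new: +{c}
  S→A S A: FOLLOW(S) ⊇ FIRST(A) = {a}; new: +{a}
  S→A S A: FOLLOW(A) ⊇ FOLLOW(S) ⊇ {$,a}; new: +{$}
  FOLLOW(S)={$,a}  FOLLOW(A)={$,a,c}
pass 2: (no change)
  FOLLOW(S)={$,a}  FOLLOW(A)={$,a,c}

FOLLOW(S) = ["$", "a"]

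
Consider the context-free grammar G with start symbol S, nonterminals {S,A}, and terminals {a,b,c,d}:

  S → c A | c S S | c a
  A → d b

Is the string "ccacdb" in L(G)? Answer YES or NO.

Convert to CNF:
  S -> T2 A | T2 T3 | T2 X4
  A -> T0 T1
  T0 -> d
  T1 -> b
  T2 -> c
  T3 -> a
  X4 -> S S

CYK fill:
  T[0,0] 'c' = {T2}  orig:{}
  T[1,1] 'c' = {T2}  orig:{}
  T[2,2] 'a' = {T3}  orig:{}
  T[3,3] 'c' = {T2}  orig:{}
  T[4,4] 'd' = {T0}  orig:{}
  T[5,5] 'b' = {T1}  orig:{}
  T[0,1] 'cc' = ∅
  T[1,2] 'ca' = {S}
  T[2,3] 'ac' = ∅
  T[3,4] 'cd' = ∅
  T[4,5] 'db' = {A}
  T[0,2] 'cca' = ∅
  T[1,3] 'cac' = ∅
  T[2,4] 'acd' = ∅
  T[3,5] 'cdb' = {S}
  T[0,3] 'ccac' = ∅
  T[1,4] 'cacd' = ∅
  T[2,5] 'acdb' = ∅
  T[0,4] 'ccacd' = ∅
  T[1,5] 'cacdb' = {X4}  orig:{}
  T[0,5] 'ccacdb' = {S}

S ∈ T[0,5] ⇒ YES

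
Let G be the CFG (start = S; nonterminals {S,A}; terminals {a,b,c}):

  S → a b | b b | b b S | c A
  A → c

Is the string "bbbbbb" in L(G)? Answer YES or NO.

Convert to CNF:
  S -> T0 T1 | T1 T1 | T1 X3 | T2 A
  A -> c
  T0 -> a
  T1 -> b
  T2 -> c
  X3 -> T1 S

CYK fill:
  T[0,0] 'b' = {T1}  orig:{}
  T[1,1] 'b' = {T1}  orig:{}
  T[2,2] 'b' = {T1}  orig:{}
  T[3,3] 'b' = {T1}  orig:{}
  T[4,4] 'b' = {T1}  orig:{}
  T[5,5] 'b' = {T1}  orig:{}
  T[0,1] 'bb' = {S}
  T[1,2] 'bb' = {S}
  T[2,3] 'bb' = {S}
  T[3,4] 'bb' = {S}
  T[4,5] 'bb' = {S}
  T[0,2] 'bbb' = {X3}  orig:{}
  T[1,3] 'bbb' = {X3}  orig:{}
  T[2,4] 'bbb' = {X3}  orig:{}
  T[3,5] 'bbb' = {X3}  orig:{}
  T[0,3] 'bbbb' = {S}
  T[1,4] 'bbbb' = {S}
  T[2,5] 'bbbb' = {S}
  T[0,4] 'bbbbb' = {X3}  orig:{}
  T[1,5] 'bbbbb' = {X3}  orig:{}
  T[0,5] 'bbbbbb' = {S}

S ∈ T[0,5] ⇒ YES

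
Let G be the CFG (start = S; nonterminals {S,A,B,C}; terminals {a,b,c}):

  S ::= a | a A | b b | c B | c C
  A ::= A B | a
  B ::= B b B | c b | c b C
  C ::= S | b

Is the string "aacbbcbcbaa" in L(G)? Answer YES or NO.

CNF form of G:
  S -> T0 T0 | T1 B | T1 C | T2 A | a
  A -> A B | a
  B -> B X3 | T1 T0 | T1 X4
  C -> T0 T0 | T1 B | T1 C | T2 A | a | b
  T0 -> b
  T1 -> c
  T2 -> a
  X3 -> T0 B
  X4 -> T0 C

Fill CYK table bottom-up:
  T[0,0] 'a' = {A,C,S,T2}  orig:{A,C,S}
  T[1,1] 'a' = {A,C,S,T2}  orig:{A,C,S}
  T[2,2] 'c' = {T1}  orig:{}
  T[3,3] 'b' = {C,T0}  orig:{C}
  T[4,4] 'b' = {C,T0}  orig:{C}
  T[5,5] 'c' = {T1}  orig:{}
  T[6,6] 'b' = {C,T0}  orig:{C}
  T[7,7] 'c' = {T1}  orig:{}
  T[8,8] 'b' = {C,T0}  orig:{C}
  T[9,9] 'a' = {A,C,S,T2}  orig:{A,C,S}
  T[10,10] 'a' = {A,C,S,T2}  orig:{A,C,S}
  T[0,1] 'aa' = {C,S}
  T[1,2] 'ac' = ∅
  T[2,3] 'cb' = {B,C,S}
  T[3,4] 'bb' = {C,S,X4}  orig:{C,S}
  T[4,5] 'bc' = ∅
  T[5,6] 'cb' = {B,C,S}
  T[6,7] 'bc' = ∅
  T[7,8] 'cb' = {B,C,S}
  T[8,9] 'ba' = {X4}  orig:{}
  T[9,10] 'aa' = {C,S}
  T[0,2] 'aac' = ∅
  T[1,3] 'acb' = {A}
  T[2,4] 'cbb' = {B,C,S}
  T[3,5] 'bbc' = ∅
  T[4,6] 'bcb' = {X3,X4}  orig:{}
  T[5,7] 'cbc' = ∅
  T[6,8] 'bcb' = {X3,X4}  orig:{}
  T[7,9] 'cba' = {B}
  T[8,10] 'baa' = {X4}  orig:{}
  T[0,3] 'aacb' = {C,S}
  T[1,4] 'acbb' = {A}
  T[2,5] 'cbbc' = ∅
  T[3,6] 'bbcb' = ∅
  T[4,7] 'bcbc' = ∅
  T[5,8] 'cbcb' = {B}
  T[6,9] 'bcba' = {X3}  orig:{}
  T[7,10] 'cbaa' = {B}
  T[0,4] 'aacbb' = {C,S}
  T[1,5] 'acbbc' = ∅
  T[2,6] 'cbbcb' = {B}
  T[3,7] 'bbcbc' = ∅
  T[4,8] 'bcbcb' = {X3}  orig:{}
  T[5,9] 'cbcba' = ∅
  T[6,10] 'bcbaa' = {X3}  orig:{}
  T[0,5] 'aacbbc' = ∅
  T[1,6] 'acbbcb' = {A}
  T[2,7] 'cbbcbc' = ∅
  T[3,8] 'bbcbcb' = ∅
  T[4,9] 'bcbcba' = ∅
  T[5,10] 'cbcbaa' = ∅
  T[0,6] 'aacbbcb' = {C,S}
  T[1,7] 'acbbcbc' = ∅
  T[2,8] 'cbbcbcb' = {B}
  T[3,9] 'bbcbcba' = ∅
  T[4,10] 'bcbcbaa' = ∅
  T[0,7] 'aacbbcbc' = ∅
  T[1,8] 'acbbcbcb' = {A}
  T[2,9] 'cbbcbcba' = ∅
  T[3,10] 'bbcbcbaa' = ∅
  T[0,8] 'aacbbcbcb' = {C,S}
  T[1,9] 'acbbcbcba' = {A}
  T[2,10] 'cbbcbcbaa' = ∅
  T[0,9] 'aacbbcbcba' = {C,S}
  T[1,10] 'acbbcbcbaa' = {A}
  T[0,10] 'aacbbcbcbaa' = {C,S}

S ∈ T[0,10] ⇒ YES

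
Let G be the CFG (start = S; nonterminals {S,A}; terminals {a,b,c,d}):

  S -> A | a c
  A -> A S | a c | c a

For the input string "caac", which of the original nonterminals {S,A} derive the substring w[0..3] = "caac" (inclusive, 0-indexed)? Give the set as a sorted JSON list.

CNF form of G:
  S -> A S | T0 T1 | T1 T0
  A -> A S | T0 T1 | T1 T0
  T0 -> a
  T1 -> c

Fill CYK table bottom-up, restricted to cells inside w[0..3]:
  T[0,0] 'c' = {T1}  orig:{}
  T[1,1] 'a' = {T0}  orig:{}
  T[2,2] 'a' = {T0}  orig:{}
  T[3,3] 'c' = {T1}  orig:{}
  T[0,1] 'ca' = {A,S}
  T[1,2] 'aa' = ∅
  T[2,3] 'ac' = {A,S}
  T[0,2] 'caa' = ∅
  T[1,3] 'aac' = ∅
  T[0,3] 'caac' = {A,S}

Original NTs in T[0,3] deriving "caac": ["A", "S"]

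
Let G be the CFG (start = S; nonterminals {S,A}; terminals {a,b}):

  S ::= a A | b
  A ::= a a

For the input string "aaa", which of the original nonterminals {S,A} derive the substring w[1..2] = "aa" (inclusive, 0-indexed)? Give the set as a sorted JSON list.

CNF form of G:
  S -> T0 A | b
  A -> T0 T0
  T0 -> a

CYK fill, restricted to cells inside w[1..2]:
  T[1,1] 'a' = {T0}  orig:{}
  T[2,2] 'a' = {T0}  orig:{}
  T[1,2] 'aa' = {A}

Original NTs in T[1,2] deriving "aa": ["A"]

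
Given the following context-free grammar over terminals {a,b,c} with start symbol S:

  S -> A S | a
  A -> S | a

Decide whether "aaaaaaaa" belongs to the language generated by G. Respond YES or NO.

Convert to CNF:
  S -> A S | a
  A -> A S | a

CYK table (by increasing span):
  cell(0,0) a: {A,S}
  cell(1,1) a: {A,S}
  cell(2,2) a: {A,S}
  cell(3,3) a: {A,S}
  cell(4,4) a: {A,S}
  cell(5,5) a: {A,S}
  cell(6,6) a: {A,S}
  cell(7,7) a: {A,S}
  cell(0,1) aa: {A,S}
  cell(1,2) aa: {A,S}
  cell(2,3) aa: {A,S}
  cell(3,4) aa: {A,S}
  cell(4,5) aa: {A,S}
  cell(5,6) aa: {A,S}
  cell(6,7) aa: {A,S}
  cell(0,2) aaa: {A,S}
  cell(1,3) aaa: {A,S}
  cell(2,4) aaa: {A,S}
  cell(3,5) aaa: {A,S}
  cell(4,6) aaa: {A,S}
  cell(5,7) aaa: {A,S}
  cell(0,3) aaaa: {A,S}
  cell(1,4) aaaa: {A,S}
  cell(2,5) aaaa: {A,S}
  cell(3,6) aaaa: {A,S}
  cell(4,7) aaaa: {A,S}
  cell(0,4) aaaaa: {A,S}
  cell(1,5) aaaaa: {A,S}
  cell(2,6) aaaaa: {A,S}
  cell(3,7) aaaaa: {A,S}
  cell(0,5) aaaaaa: {A,S}
  cell(1,6) aaaaaa: {A,S}
  cell(2,7) aaaaaa: {A,S}
  cell(0,6) aaaaaaa: {A,S}
  cell(1,7) aaaaaaa: {A,S}
  cell(0,7) aaaaaaaa: {A,S}

S ∈ T[0,7] ⇒ YES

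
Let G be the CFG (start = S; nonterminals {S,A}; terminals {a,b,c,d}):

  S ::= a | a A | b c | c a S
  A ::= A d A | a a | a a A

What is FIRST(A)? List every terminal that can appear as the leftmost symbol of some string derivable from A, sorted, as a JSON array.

FIRST sets, iterate to fixpoint:
iter 1:
  A via A→a a: +{a}
  S via S→a: +{a}
  S via S→b c: +{b}
  S via S→c a S: +{c}
  S: {a,b,c}  A: {a}
iter 2: (no change)
  S: {a,b,c}  A: {a}

FIRST(A) = ["a"]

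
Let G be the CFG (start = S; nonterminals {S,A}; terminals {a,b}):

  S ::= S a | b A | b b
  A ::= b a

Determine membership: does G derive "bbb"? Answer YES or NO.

CNF form of G:
  S -> S T1 | T0 A | T0 T0
  A -> T0 T1
  T0 -> b
  T1 -> a

Fill CYK table bottom-up:
  [0..0]={T0}  "b"  orig:{}
  [1..1]={T0}  "b"  orig:{}
  [2..2]={T0}  "b"  orig:{}
  [0..1]={S}  "bb"
  [1..2]={S}  "bb"
  [0..2]=∅  "bbb"

S ∉ T[0,2] ⇒ NO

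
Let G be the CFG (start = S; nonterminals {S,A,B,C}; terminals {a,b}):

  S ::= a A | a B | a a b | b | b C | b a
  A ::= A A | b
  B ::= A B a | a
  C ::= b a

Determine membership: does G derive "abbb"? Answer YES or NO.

Convert to CNF:
  S -> T0 A | T0 B | T0 X3 | T1 C | T1 T0 | b
  A -> A A | b
  B -> A X2 | a
  C -> T1 T0
  T0 -> a
  T1 -> b
  X2 -> B T0
  X3 -> T0 T1

Fill CYK table bottom-up:
  T[0,0] 'a' = {B,T0}  orig:{B}
  T[1,1] 'b' = {A,S,T1}  orig:{A,S}
  T[2,2] 'b' = {A,S,T1}  orig:{A,S}
  T[3,3] 'b' = {A,S,T1}  orig:{A,S}
  T[0,1] 'ab' = {S,X3}  orig:{S}
  T[1,2] 'bb' = {A}
  T[2,3] 'bb' = {A}
  T[0,2] 'abb' = {S}
  T[1,3] 'bbb' = {A}
  T[0,3] 'abbb' = {S}

S ∈ T[0,3] ⇒ YES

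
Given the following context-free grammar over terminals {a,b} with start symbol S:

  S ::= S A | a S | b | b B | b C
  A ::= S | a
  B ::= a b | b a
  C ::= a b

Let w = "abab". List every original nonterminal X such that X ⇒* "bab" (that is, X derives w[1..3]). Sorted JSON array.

CNF form of G:
  S -> S A | T0 S | T1 B | T1 C | b
  A -> S A | T0 S | T1 B | T1 C | a | b
  B -> T0 T1 | T1 T0
  C -> T0 T1
  T0 -> a
  T1 -> b

CYK table (by increasing span) — only the sub-triangle for w[1..3]:
  cell(1,1) b: {A,S,T1}  orig:{A,S}
  cell(2,2) a: {A,T0}  orig:{A}
  cell(3,3) b: {A,S,T1}  orig:{A,S}
  cell(1,2) ba: {A,B,S}
  cell(2,3) ab: {A,B,C,S}
  cell(1,3) bab: {A,S}

Original NTs in T[1,3] deriving "bab": ["A", "S"]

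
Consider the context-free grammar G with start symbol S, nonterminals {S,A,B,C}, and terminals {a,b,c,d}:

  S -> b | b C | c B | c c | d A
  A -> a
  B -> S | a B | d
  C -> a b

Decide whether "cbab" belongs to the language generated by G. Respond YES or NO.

CNF form of G:
  S -> T1 C | T2 B | T2 T2 | T3 A | b
  A -> a
  B -> T0 B | T1 C | T2 B | T2 T2 | T3 A | b | d
  C -> T0 T1
  T0 -> a
  T1 -> b
  T2 -> c
  T3 -> d

Fill CYK table bottom-up:
  cell(0,0) c: {T2}  orig:{}
  cell(1,1) b: {B,S,T1}  orig:{B,S}
  cell(2,2) a: {A,T0}  orig:{A}
  cell(3,3) b: {B,S,T1}  orig:{B,S}
  cell(0,1) cb: {B,S}
  cell(1,2) ba: ∅
  cell(2,3) ab: {B,C}
  cell(0,2) cba: ∅
  cell(1,3) bab: {B,S}
  cell(0,3) cbab: {B,S}

S ∈ T[0,3] ⇒ YES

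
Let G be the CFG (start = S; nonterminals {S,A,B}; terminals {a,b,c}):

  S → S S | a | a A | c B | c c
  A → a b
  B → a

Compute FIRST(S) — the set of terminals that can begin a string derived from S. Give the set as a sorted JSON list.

Compute FIRST by fixpoint:
[1]
  A via A→a b: +{a}
  B via B→a: +{a}
  S via S→a: +{a}
  S via S→c B: +{c}
  S: {a,c}  A: {a}  B: {a}
[2] — fixpoint
  S: {a,c}  A: {a}  B: {a}

FIRST(S) = ["a", "c"]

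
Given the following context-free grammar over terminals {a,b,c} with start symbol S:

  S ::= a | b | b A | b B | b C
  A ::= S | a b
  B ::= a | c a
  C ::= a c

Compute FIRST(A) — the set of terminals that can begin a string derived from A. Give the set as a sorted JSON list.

FIRST sets, iterate to fixpoint:
pass 1:
  A via A→a b: +{a}
  B via B→a: +{a}
  B via B→c a: +{c}
  C via C→a c: +{a}
  S via S→a: +{a}
  S via S→b: +{b}
  FIRST(S)={a,b}  FIRST(A)={a}  FIRST(B)={a,c}  FIRST(C)={a}
pass 2:
  A via A→S: +{b}
  FIRST(S)={a,b}  FIRST(A)={a,b}  FIRST(B)={a,c}  FIRST(C)={a}
pass 3: — fixpoint
  FIRST(S)={a,b}  FIRST(A)={a,b}  FIRST(B)={a,c}  FIRST(C)={a}

FIRST(A) = ["a", "b"]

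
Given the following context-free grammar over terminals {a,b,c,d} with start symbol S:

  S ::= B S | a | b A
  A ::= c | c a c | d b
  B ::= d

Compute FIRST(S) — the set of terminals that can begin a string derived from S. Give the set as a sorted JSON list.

FIRST sets, iterate to fixpoint:
pass 1:
  A via A→c: +{c}
  A via A→d b: +{d}
  B via B→d: +{d}
  S via S→B S: +{d}
  S via S→a: +{a}
  S via S→b A: +{b}
  S: {a,b,d}  A: {c,d}  B: {d}
pass 2: (stable)
  S: {a,b,d}  A: {c,d}  B: {d}

FIRST(S) = ["a", "b", "d"]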